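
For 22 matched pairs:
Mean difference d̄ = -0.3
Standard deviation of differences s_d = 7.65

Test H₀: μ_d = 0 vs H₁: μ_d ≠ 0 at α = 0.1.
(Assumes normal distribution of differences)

Answer: t = -0.1839, fail to reject H₀

Derivation:
df = n - 1 = 21
SE = s_d/√n = 7.65/√22 = 1.6310
t = d̄/SE = -0.3/1.6310 = -0.1839
Critical value: t_{0.05,21} = ±1.721
p-value ≈ 0.8559
Decision: fail to reject H₀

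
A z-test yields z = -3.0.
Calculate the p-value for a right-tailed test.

Answer: p-value ≈ 0.9987

Derivation:
For z = -3.0:
p = P(Z > -3.0) = 1 - Φ(-3.0) = 0.9987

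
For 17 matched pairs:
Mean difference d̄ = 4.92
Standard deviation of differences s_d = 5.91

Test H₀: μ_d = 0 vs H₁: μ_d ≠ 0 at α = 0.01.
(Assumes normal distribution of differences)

df = n - 1 = 16
SE = s_d/√n = 5.91/√17 = 1.4334
t = d̄/SE = 4.92/1.4334 = 3.4324
Critical value: t_{0.005,16} = ±2.921
p-value ≈ 0.0034
Decision: reject H₀

Answer: t = 3.4324, reject H₀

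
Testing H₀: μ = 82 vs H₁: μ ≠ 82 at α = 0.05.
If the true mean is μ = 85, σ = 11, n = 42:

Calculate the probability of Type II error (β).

Answer: β ≈ 0.5762

Derivation:
SE = σ/√n = 11/√42 = 1.6973
Critical values: μ₀ ± z_0.025×SE = 82 ± 1.960×1.6973
Acceptance region: (78.6733, 85.3267)
Under H₁ (μ = 85): z_high = (85.3267 - 85)/1.6973 = 0.1925, z_low = (78.6733 - 85)/1.6973 = -3.7275
β = P(not reject | H₁) = Φ(0.1925) - Φ(-3.7275) ≈ 0.5762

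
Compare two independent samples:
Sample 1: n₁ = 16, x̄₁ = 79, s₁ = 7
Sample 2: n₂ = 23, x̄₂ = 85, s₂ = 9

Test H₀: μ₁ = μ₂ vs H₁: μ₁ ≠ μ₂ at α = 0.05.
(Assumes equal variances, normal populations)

Answer: t = -2.2346, reject H₀

Derivation:
Pooled variance: s²_p = [15×7² + 22×9²]/(37) = 68.0270
s_p = 8.2478
SE = s_p×√(1/n₁ + 1/n₂) = 8.2478×√(1/16 + 1/23) = 2.6850
t = (x̄₁ - x̄₂)/SE = (79 - 85)/2.6850 = -2.2346
df = 37, t-critical = ±2.026
Decision: reject H₀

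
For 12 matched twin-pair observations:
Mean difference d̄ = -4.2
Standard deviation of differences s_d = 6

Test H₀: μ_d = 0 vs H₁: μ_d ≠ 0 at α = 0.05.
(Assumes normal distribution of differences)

df = n - 1 = 11
SE = s_d/√n = 6/√12 = 1.7321
t = d̄/SE = -4.2/1.7321 = -2.4248
Critical value: t_{0.025,11} = ±2.201
p-value ≈ 0.0337
Decision: reject H₀

Answer: t = -2.4248, reject H₀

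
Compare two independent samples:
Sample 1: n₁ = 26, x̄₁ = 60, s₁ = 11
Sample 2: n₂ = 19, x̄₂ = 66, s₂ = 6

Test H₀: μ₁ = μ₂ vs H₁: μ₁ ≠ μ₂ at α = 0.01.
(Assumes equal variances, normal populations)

Pooled variance: s²_p = [25×11² + 18×6²]/(43) = 85.4186
s_p = 9.2422
SE = s_p×√(1/n₁ + 1/n₂) = 9.2422×√(1/26 + 1/19) = 2.7894
t = (x̄₁ - x̄₂)/SE = (60 - 66)/2.7894 = -2.1510
df = 43, t-critical = ±2.695
Decision: fail to reject H₀

Answer: t = -2.1510, fail to reject H₀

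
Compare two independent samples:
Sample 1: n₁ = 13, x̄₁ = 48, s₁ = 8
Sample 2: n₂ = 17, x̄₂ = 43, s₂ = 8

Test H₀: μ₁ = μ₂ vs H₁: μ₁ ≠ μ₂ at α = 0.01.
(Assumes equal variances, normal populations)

Pooled variance: s²_p = [12×8² + 16×8²]/(28) = 64.0000
s_p = 8.0000
SE = s_p×√(1/n₁ + 1/n₂) = 8.0000×√(1/13 + 1/17) = 2.9475
t = (x̄₁ - x̄₂)/SE = (48 - 43)/2.9475 = 1.6964
df = 28, t-critical = ±2.763
Decision: fail to reject H₀

Answer: t = 1.6964, fail to reject H₀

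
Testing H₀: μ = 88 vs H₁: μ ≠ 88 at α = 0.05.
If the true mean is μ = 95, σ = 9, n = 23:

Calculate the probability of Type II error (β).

Answer: β ≈ 0.0383

Derivation:
SE = σ/√n = 9/√23 = 1.8766
Critical values: μ₀ ± z_0.025×SE = 88 ± 1.960×1.8766
Acceptance region: (84.3219, 91.6781)
Under H₁ (μ = 95): z_high = (91.6781 - 95)/1.8766 = -1.7702, z_low = (84.3219 - 95)/1.8766 = -5.6901
β = P(not reject | H₁) = Φ(-1.7702) - Φ(-5.6901) ≈ 0.0383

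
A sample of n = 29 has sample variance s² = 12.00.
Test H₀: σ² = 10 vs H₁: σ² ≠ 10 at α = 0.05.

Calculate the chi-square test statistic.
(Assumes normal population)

Answer: χ² = 33.6000, fail to reject H₀

Derivation:
df = n - 1 = 28
χ² = (n-1)s²/σ₀² = 28×12.00/10 = 33.6000
Critical values: χ²_{0.975,28} = 15.308, χ²_{0.025,28} = 44.461
Rejection region: χ² < 15.308 or χ² > 44.461
Decision: fail to reject H₀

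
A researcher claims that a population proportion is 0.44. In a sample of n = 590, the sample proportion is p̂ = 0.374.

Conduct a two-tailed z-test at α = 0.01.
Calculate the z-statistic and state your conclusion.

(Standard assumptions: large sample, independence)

H₀: p = 0.44, H₁: p ≠ 0.44
Standard error: SE = √(p₀(1-p₀)/n) = √(0.44×0.56/590) = 0.020436
z-statistic: z = (p̂ - p₀)/SE = (0.374 - 0.44)/0.020436 = -3.2296
Critical value: z_0.005 = ±2.576
p-value = 0.0012
Decision: reject H₀ at α = 0.01

Answer: z = -3.2296, reject H₀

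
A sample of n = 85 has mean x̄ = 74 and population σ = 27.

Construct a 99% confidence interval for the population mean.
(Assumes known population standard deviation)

Confidence level: 99%, α = 0.01
z_0.005 = 2.576
SE = σ/√n = 27/√85 = 2.9286
Margin of error = 2.576 × 2.9286 = 7.5441
CI: x̄ ± margin = 74 ± 7.5441
CI: (66.4559, 81.5441)

Answer: (66.4559, 81.5441)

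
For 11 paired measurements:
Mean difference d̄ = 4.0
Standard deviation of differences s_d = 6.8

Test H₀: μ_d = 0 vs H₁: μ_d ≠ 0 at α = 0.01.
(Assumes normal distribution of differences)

df = n - 1 = 10
SE = s_d/√n = 6.8/√11 = 2.0503
t = d̄/SE = 4.0/2.0503 = 1.9509
Critical value: t_{0.005,10} = ±3.169
p-value ≈ 0.0796
Decision: fail to reject H₀

Answer: t = 1.9509, fail to reject H₀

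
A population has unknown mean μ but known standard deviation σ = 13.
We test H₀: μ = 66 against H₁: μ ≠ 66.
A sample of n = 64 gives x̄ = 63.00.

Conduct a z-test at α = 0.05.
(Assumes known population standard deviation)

Standard error: SE = σ/√n = 13/√64 = 1.6250
z-statistic: z = (x̄ - μ₀)/SE = (63.00 - 66)/1.6250 = -1.8462
Critical value: ±1.960
p-value = 0.0649
Decision: fail to reject H₀

Answer: z = -1.8462, fail to reject H₀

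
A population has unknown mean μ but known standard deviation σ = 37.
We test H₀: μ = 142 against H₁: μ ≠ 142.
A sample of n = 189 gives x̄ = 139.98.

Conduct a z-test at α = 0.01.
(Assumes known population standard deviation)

Answer: z = -0.7505, fail to reject H₀

Derivation:
Standard error: SE = σ/√n = 37/√189 = 2.6914
z-statistic: z = (x̄ - μ₀)/SE = (139.98 - 142)/2.6914 = -0.7505
Critical value: ±2.576
p-value = 0.4530
Decision: fail to reject H₀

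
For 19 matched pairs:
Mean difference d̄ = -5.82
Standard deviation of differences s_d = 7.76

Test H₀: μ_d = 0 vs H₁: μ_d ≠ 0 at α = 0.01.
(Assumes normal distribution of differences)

df = n - 1 = 18
SE = s_d/√n = 7.76/√19 = 1.7803
t = d̄/SE = -5.82/1.7803 = -3.2691
Critical value: t_{0.005,18} = ±2.878
p-value ≈ 0.0043
Decision: reject H₀

Answer: t = -3.2691, reject H₀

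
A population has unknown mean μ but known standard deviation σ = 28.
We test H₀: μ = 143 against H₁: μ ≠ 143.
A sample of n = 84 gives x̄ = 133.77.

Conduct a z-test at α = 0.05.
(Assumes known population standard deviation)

Standard error: SE = σ/√n = 28/√84 = 3.0551
z-statistic: z = (x̄ - μ₀)/SE = (133.77 - 143)/3.0551 = -3.0212
Critical value: ±1.960
p-value = 0.0025
Decision: reject H₀

Answer: z = -3.0212, reject H₀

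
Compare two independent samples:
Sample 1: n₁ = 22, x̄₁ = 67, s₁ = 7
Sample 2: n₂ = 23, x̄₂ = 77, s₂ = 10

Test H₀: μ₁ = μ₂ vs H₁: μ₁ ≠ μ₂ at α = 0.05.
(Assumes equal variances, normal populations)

Pooled variance: s²_p = [21×7² + 22×10²]/(43) = 75.0930
s_p = 8.6656
SE = s_p×√(1/n₁ + 1/n₂) = 8.6656×√(1/22 + 1/23) = 2.5842
t = (x̄₁ - x̄₂)/SE = (67 - 77)/2.5842 = -3.8697
df = 43, t-critical = ±2.017
Decision: reject H₀

Answer: t = -3.8697, reject H₀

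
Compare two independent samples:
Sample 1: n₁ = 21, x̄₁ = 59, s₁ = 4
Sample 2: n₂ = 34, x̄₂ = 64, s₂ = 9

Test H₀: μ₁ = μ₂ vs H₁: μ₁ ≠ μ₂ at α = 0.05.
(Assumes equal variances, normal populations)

Answer: t = -2.3973, reject H₀

Derivation:
Pooled variance: s²_p = [20×4² + 33×9²]/(53) = 56.4717
s_p = 7.5148
SE = s_p×√(1/n₁ + 1/n₂) = 7.5148×√(1/21 + 1/34) = 2.0857
t = (x̄₁ - x̄₂)/SE = (59 - 64)/2.0857 = -2.3973
df = 53, t-critical = ±2.006
Decision: reject H₀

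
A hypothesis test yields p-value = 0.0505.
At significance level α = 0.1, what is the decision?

Answer: reject H₀

Derivation:
Compare p-value to α:
0.0505 < 0.1
Decision: reject H₀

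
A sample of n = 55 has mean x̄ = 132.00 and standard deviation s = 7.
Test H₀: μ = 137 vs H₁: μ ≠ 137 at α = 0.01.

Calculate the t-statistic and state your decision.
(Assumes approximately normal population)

df = n - 1 = 54
SE = s/√n = 7/√55 = 0.9439
t = (x̄ - μ₀)/SE = (132.00 - 137)/0.9439 = -5.2972
Critical value: t_{0.005,54} = ±2.670
p-value < 0.0001
Decision: reject H₀

Answer: t = -5.2972, reject H₀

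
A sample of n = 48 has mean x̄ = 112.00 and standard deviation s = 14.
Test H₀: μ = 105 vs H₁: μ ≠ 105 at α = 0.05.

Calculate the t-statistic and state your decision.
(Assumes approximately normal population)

df = n - 1 = 47
SE = s/√n = 14/√48 = 2.0207
t = (x̄ - μ₀)/SE = (112.00 - 105)/2.0207 = 3.4641
Critical value: t_{0.025,47} = ±2.012
p-value ≈ 0.0011
Decision: reject H₀

Answer: t = 3.4641, reject H₀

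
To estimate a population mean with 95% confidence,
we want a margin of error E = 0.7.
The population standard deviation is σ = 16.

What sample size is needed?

z_0.025 = 1.960
n = (z×σ/E)² = (1.960×16/0.7)²
n = 2007.0400
Round up: n = 2008

Answer: n = 2008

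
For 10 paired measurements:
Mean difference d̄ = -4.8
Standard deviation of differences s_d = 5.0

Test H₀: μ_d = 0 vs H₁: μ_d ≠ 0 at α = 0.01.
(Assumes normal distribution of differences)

Answer: t = -3.0359, fail to reject H₀

Derivation:
df = n - 1 = 9
SE = s_d/√n = 5.0/√10 = 1.5811
t = d̄/SE = -4.8/1.5811 = -3.0359
Critical value: t_{0.005,9} = ±3.250
p-value ≈ 0.0141
Decision: fail to reject H₀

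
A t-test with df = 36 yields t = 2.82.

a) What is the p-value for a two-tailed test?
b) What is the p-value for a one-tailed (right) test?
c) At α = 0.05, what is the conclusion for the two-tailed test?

Using t-distribution with df = 36:
a) Two-tailed: p = 2×P(T > 2.82) = 0.0078
b) One-tailed: p = P(T > 2.82) = 0.0039
c) 0.0078 < 0.05, reject H₀

Answer: a) 0.0078, b) 0.0039, c) reject H₀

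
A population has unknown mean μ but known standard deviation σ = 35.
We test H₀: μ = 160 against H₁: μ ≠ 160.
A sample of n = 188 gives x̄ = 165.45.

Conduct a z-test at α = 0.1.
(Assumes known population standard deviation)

Standard error: SE = σ/√n = 35/√188 = 2.5526
z-statistic: z = (x̄ - μ₀)/SE = (165.45 - 160)/2.5526 = 2.1351
Critical value: ±1.645
p-value = 0.0328
Decision: reject H₀

Answer: z = 2.1351, reject H₀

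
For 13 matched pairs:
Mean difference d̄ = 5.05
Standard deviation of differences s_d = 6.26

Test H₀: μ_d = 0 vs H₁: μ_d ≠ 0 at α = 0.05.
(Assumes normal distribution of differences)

Answer: t = 2.9087, reject H₀

Derivation:
df = n - 1 = 12
SE = s_d/√n = 6.26/√13 = 1.7362
t = d̄/SE = 5.05/1.7362 = 2.9087
Critical value: t_{0.025,12} = ±2.179
p-value ≈ 0.0131
Decision: reject H₀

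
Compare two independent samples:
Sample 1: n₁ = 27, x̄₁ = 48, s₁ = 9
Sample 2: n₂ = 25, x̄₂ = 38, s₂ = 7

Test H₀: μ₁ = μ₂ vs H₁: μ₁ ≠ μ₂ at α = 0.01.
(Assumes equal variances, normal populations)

Pooled variance: s²_p = [26×9² + 24×7²]/(50) = 65.6400
s_p = 8.1019
SE = s_p×√(1/n₁ + 1/n₂) = 8.1019×√(1/27 + 1/25) = 2.2487
t = (x̄₁ - x̄₂)/SE = (48 - 38)/2.2487 = 4.4470
df = 50, t-critical = ±2.678
Decision: reject H₀

Answer: t = 4.4470, reject H₀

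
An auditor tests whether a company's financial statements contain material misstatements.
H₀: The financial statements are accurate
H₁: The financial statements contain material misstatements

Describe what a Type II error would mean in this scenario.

Type I error: rejecting H₀ when it is actually true (false positive).
Type II error: failing to reject H₀ when H₁ is actually true (false negative).

Answer: Failing to detect material misstatements that are actually present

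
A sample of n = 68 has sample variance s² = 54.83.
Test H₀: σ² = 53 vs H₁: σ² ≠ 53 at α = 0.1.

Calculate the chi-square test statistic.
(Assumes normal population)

Answer: χ² = 69.3134, fail to reject H₀

Derivation:
df = n - 1 = 67
χ² = (n-1)s²/σ₀² = 67×54.83/53 = 69.3134
Critical values: χ²_{0.95,67} = 49.162, χ²_{0.05,67} = 87.108
Rejection region: χ² < 49.162 or χ² > 87.108
Decision: fail to reject H₀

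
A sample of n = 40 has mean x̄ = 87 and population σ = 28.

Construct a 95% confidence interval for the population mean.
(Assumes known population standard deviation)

Answer: (78.3227, 95.6773)

Derivation:
Confidence level: 95%, α = 0.05
z_0.025 = 1.960
SE = σ/√n = 28/√40 = 4.4272
Margin of error = 1.960 × 4.4272 = 8.6773
CI: x̄ ± margin = 87 ± 8.6773
CI: (78.3227, 95.6773)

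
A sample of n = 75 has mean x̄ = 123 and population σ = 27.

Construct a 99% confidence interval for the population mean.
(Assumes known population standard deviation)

Answer: (114.9688, 131.0312)

Derivation:
Confidence level: 99%, α = 0.01
z_0.005 = 2.576
SE = σ/√n = 27/√75 = 3.1177
Margin of error = 2.576 × 3.1177 = 8.0312
CI: x̄ ± margin = 123 ± 8.0312
CI: (114.9688, 131.0312)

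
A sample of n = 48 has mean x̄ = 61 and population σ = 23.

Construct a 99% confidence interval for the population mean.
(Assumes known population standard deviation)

Answer: (52.4482, 69.5518)

Derivation:
Confidence level: 99%, α = 0.01
z_0.005 = 2.576
SE = σ/√n = 23/√48 = 3.3198
Margin of error = 2.576 × 3.3198 = 8.5518
CI: x̄ ± margin = 61 ± 8.5518
CI: (52.4482, 69.5518)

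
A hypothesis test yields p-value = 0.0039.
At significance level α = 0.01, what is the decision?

Compare p-value to α:
0.0039 < 0.01
Decision: reject H₀

Answer: reject H₀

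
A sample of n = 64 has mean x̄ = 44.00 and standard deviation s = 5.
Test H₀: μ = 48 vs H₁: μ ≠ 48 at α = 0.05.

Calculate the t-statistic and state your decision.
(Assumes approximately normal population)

Answer: t = -6.4000, reject H₀

Derivation:
df = n - 1 = 63
SE = s/√n = 5/√64 = 0.6250
t = (x̄ - μ₀)/SE = (44.00 - 48)/0.6250 = -6.4000
Critical value: t_{0.025,63} = ±1.998
p-value < 0.0001
Decision: reject H₀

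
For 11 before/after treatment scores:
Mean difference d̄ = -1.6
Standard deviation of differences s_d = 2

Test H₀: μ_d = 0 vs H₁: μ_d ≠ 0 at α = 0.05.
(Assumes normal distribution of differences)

df = n - 1 = 10
SE = s_d/√n = 2/√11 = 0.6030
t = d̄/SE = -1.6/0.6030 = -2.6534
Critical value: t_{0.025,10} = ±2.228
p-value ≈ 0.0242
Decision: reject H₀

Answer: t = -2.6534, reject H₀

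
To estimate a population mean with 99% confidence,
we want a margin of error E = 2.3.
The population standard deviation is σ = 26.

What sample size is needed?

z_0.005 = 2.576
n = (z×σ/E)² = (2.576×26/2.3)²
n = 847.9744
Round up: n = 848

Answer: n = 848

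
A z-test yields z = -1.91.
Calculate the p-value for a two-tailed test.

For z = -1.91:
p = 2×P(Z > |-1.91|) = 2×(1 - Φ(1.91)) = 0.0561

Answer: p-value ≈ 0.0561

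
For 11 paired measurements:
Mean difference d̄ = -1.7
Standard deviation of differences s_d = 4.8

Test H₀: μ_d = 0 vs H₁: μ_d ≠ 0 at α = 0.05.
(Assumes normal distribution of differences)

df = n - 1 = 10
SE = s_d/√n = 4.8/√11 = 1.4473
t = d̄/SE = -1.7/1.4473 = -1.1746
Critical value: t_{0.025,10} = ±2.228
p-value ≈ 0.2674
Decision: fail to reject H₀

Answer: t = -1.1746, fail to reject H₀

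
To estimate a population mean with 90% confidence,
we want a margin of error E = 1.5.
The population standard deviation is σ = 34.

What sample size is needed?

z_0.05 = 1.645
n = (z×σ/E)² = (1.645×34/1.5)²
n = 1390.2955
Round up: n = 1391

Answer: n = 1391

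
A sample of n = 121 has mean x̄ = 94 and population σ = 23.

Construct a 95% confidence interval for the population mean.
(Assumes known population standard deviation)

Confidence level: 95%, α = 0.05
z_0.025 = 1.960
SE = σ/√n = 23/√121 = 2.0909
Margin of error = 1.960 × 2.0909 = 4.0982
CI: x̄ ± margin = 94 ± 4.0982
CI: (89.9018, 98.0982)

Answer: (89.9018, 98.0982)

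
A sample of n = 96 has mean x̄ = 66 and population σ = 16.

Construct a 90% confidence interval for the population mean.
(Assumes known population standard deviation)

Confidence level: 90%, α = 0.1
z_0.05 = 1.645
SE = σ/√n = 16/√96 = 1.6330
Margin of error = 1.645 × 1.6330 = 2.6863
CI: x̄ ± margin = 66 ± 2.6863
CI: (63.3137, 68.6863)

Answer: (63.3137, 68.6863)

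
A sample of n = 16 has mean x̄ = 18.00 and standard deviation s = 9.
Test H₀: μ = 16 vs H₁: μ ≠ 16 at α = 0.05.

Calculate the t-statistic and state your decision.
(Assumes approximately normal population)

Answer: t = 0.8889, fail to reject H₀

Derivation:
df = n - 1 = 15
SE = s/√n = 9/√16 = 2.2500
t = (x̄ - μ₀)/SE = (18.00 - 16)/2.2500 = 0.8889
Critical value: t_{0.025,15} = ±2.131
p-value ≈ 0.3881
Decision: fail to reject H₀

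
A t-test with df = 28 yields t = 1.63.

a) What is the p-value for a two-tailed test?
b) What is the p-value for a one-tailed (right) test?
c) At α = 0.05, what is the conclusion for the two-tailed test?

Using t-distribution with df = 28:
a) Two-tailed: p = 2×P(T > 1.63) = 0.1143
b) One-tailed: p = P(T > 1.63) = 0.0572
c) 0.1143 ≥ 0.05, fail to reject H₀

Answer: a) 0.1143, b) 0.0572, c) fail to reject H₀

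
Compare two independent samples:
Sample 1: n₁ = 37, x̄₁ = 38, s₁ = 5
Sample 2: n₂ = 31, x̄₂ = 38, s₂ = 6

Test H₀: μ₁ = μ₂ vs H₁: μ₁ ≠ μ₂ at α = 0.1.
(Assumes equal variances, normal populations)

Answer: t = 0.0000, fail to reject H₀

Derivation:
Pooled variance: s²_p = [36×5² + 30×6²]/(66) = 30.0000
s_p = 5.4772
SE = s_p×√(1/n₁ + 1/n₂) = 5.4772×√(1/37 + 1/31) = 1.3336
t = (x̄₁ - x̄₂)/SE = (38 - 38)/1.3336 = 0.0000
df = 66, t-critical = ±1.668
Decision: fail to reject H₀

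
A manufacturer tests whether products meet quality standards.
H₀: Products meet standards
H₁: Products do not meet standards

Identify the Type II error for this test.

Type I error (α): Rejecting H₀ when H₀ is true
Type II error (β): Failing to reject H₀ when H₁ is true

Answer: Accepting products as meeting standards when they don't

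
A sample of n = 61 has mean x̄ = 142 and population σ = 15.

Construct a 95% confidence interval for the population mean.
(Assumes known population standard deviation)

Answer: (138.2356, 145.7644)

Derivation:
Confidence level: 95%, α = 0.05
z_0.025 = 1.960
SE = σ/√n = 15/√61 = 1.9206
Margin of error = 1.960 × 1.9206 = 3.7644
CI: x̄ ± margin = 142 ± 3.7644
CI: (138.2356, 145.7644)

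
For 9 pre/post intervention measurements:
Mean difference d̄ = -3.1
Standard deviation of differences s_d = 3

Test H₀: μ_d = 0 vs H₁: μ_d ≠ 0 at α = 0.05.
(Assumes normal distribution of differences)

df = n - 1 = 8
SE = s_d/√n = 3/√9 = 1.0000
t = d̄/SE = -3.1/1.0000 = -3.1000
Critical value: t_{0.025,8} = ±2.306
p-value ≈ 0.0147
Decision: reject H₀

Answer: t = -3.1000, reject H₀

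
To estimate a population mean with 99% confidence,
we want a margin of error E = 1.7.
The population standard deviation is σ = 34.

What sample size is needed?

Answer: n = 2655

Derivation:
z_0.005 = 2.576
n = (z×σ/E)² = (2.576×34/1.7)²
n = 2654.3104
Round up: n = 2655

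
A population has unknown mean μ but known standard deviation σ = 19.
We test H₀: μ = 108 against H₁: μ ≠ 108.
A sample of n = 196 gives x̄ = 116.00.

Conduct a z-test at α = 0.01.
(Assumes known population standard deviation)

Standard error: SE = σ/√n = 19/√196 = 1.3571
z-statistic: z = (x̄ - μ₀)/SE = (116.00 - 108)/1.3571 = 5.8949
Critical value: ±2.576
p-value < 0.0001
Decision: reject H₀

Answer: z = 5.8949, reject H₀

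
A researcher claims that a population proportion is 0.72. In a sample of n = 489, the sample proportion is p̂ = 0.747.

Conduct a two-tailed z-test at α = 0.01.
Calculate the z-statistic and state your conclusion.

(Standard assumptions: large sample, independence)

H₀: p = 0.72, H₁: p ≠ 0.72
Standard error: SE = √(p₀(1-p₀)/n) = √(0.72×0.28/489) = 0.020304
z-statistic: z = (p̂ - p₀)/SE = (0.747 - 0.72)/0.020304 = 1.3298
Critical value: z_0.005 = ±2.576
p-value = 0.1836
Decision: fail to reject H₀ at α = 0.01

Answer: z = 1.3298, fail to reject H₀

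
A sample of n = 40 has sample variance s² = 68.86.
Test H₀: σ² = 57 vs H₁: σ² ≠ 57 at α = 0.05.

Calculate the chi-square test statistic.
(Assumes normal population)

Answer: χ² = 47.1147, fail to reject H₀

Derivation:
df = n - 1 = 39
χ² = (n-1)s²/σ₀² = 39×68.86/57 = 47.1147
Critical values: χ²_{0.975,39} = 23.654, χ²_{0.025,39} = 58.120
Rejection region: χ² < 23.654 or χ² > 58.120
Decision: fail to reject H₀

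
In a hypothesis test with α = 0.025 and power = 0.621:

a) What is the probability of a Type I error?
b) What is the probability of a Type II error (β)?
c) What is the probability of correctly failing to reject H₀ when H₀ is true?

Answer: a) 0.025, b) 0.379, c) 0.975

Derivation:
a) Type I error probability = α = 0.025
b) Power = P(reject H₀ | H₁ true) = 1 - β = 0.621, so Type II error probability = β = 1 - Power = 0.379
c) P(fail to reject H₀ | H₀ true) = 1 - α = 0.975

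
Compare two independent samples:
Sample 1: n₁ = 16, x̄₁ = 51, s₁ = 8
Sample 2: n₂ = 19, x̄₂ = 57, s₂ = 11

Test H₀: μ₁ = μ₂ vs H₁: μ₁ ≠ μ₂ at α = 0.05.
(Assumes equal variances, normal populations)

Pooled variance: s²_p = [15×8² + 18×11²]/(33) = 95.0909
s_p = 9.7515
SE = s_p×√(1/n₁ + 1/n₂) = 9.7515×√(1/16 + 1/19) = 3.3088
t = (x̄₁ - x̄₂)/SE = (51 - 57)/3.3088 = -1.8133
df = 33, t-critical = ±2.035
Decision: fail to reject H₀

Answer: t = -1.8133, fail to reject H₀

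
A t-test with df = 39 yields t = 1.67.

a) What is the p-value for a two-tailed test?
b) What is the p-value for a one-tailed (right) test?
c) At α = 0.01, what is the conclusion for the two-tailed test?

Answer: a) 0.1029, b) 0.0515, c) fail to reject H₀

Derivation:
Using t-distribution with df = 39:
a) Two-tailed: p = 2×P(T > 1.67) = 0.1029
b) One-tailed: p = P(T > 1.67) = 0.0515
c) 0.1029 ≥ 0.01, fail to reject H₀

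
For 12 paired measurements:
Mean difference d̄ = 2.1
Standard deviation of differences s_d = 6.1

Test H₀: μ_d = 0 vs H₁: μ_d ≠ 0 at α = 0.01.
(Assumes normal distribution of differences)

Answer: t = 1.1926, fail to reject H₀

Derivation:
df = n - 1 = 11
SE = s_d/√n = 6.1/√12 = 1.7609
t = d̄/SE = 2.1/1.7609 = 1.1926
Critical value: t_{0.005,11} = ±3.106
p-value ≈ 0.2581
Decision: fail to reject H₀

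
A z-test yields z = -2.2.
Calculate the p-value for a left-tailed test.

Answer: p-value ≈ 0.0139

Derivation:
For z = -2.2:
p = P(Z < -2.2) = Φ(-2.2) = 0.0139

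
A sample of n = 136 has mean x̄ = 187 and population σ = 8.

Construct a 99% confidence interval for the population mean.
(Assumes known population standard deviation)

Confidence level: 99%, α = 0.01
z_0.005 = 2.576
SE = σ/√n = 8/√136 = 0.6860
Margin of error = 2.576 × 0.6860 = 1.7671
CI: x̄ ± margin = 187 ± 1.7671
CI: (185.2329, 188.7671)

Answer: (185.2329, 188.7671)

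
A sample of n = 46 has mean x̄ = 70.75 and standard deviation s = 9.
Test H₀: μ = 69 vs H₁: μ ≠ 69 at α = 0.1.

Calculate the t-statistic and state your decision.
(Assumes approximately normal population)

df = n - 1 = 45
SE = s/√n = 9/√46 = 1.3270
t = (x̄ - μ₀)/SE = (70.75 - 69)/1.3270 = 1.3188
Critical value: t_{0.05,45} = ±1.679
p-value ≈ 0.1939
Decision: fail to reject H₀

Answer: t = 1.3188, fail to reject H₀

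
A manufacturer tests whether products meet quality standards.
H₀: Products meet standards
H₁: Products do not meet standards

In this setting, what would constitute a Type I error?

Answer: Rejecting good products that actually meet standards

Derivation:
A Type I error (probability α) occurs when we reject a true H₀.
A Type II error (probability β) occurs when we fail to reject a false H₀.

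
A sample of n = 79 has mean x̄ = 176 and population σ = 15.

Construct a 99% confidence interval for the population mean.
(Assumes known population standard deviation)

Answer: (171.6527, 180.3473)

Derivation:
Confidence level: 99%, α = 0.01
z_0.005 = 2.576
SE = σ/√n = 15/√79 = 1.6876
Margin of error = 2.576 × 1.6876 = 4.3473
CI: x̄ ± margin = 176 ± 4.3473
CI: (171.6527, 180.3473)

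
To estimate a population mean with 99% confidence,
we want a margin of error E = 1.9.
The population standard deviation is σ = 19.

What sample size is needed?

Answer: n = 664

Derivation:
z_0.005 = 2.576
n = (z×σ/E)² = (2.576×19/1.9)²
n = 663.5776
Round up: n = 664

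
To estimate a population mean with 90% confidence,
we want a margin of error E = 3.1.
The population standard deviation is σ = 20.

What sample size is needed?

Answer: n = 113

Derivation:
z_0.05 = 1.645
n = (z×σ/E)² = (1.645×20/3.1)²
n = 112.6337
Round up: n = 113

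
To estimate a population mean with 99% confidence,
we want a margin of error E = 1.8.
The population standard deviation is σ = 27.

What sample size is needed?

z_0.005 = 2.576
n = (z×σ/E)² = (2.576×27/1.8)²
n = 1493.0496
Round up: n = 1494

Answer: n = 1494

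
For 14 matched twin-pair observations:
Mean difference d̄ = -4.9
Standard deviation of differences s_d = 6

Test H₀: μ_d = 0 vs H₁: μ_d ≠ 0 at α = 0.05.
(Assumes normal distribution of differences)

df = n - 1 = 13
SE = s_d/√n = 6/√14 = 1.6036
t = d̄/SE = -4.9/1.6036 = -3.0556
Critical value: t_{0.025,13} = ±2.160
p-value ≈ 0.0092
Decision: reject H₀

Answer: t = -3.0556, reject H₀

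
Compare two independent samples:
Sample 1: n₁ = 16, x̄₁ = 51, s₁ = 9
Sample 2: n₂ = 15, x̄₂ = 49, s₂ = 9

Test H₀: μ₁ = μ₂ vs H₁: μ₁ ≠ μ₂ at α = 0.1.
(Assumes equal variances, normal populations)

Pooled variance: s²_p = [15×9² + 14×9²]/(29) = 81.0000
s_p = 9.0000
SE = s_p×√(1/n₁ + 1/n₂) = 9.0000×√(1/16 + 1/15) = 3.2346
t = (x̄₁ - x̄₂)/SE = (51 - 49)/3.2346 = 0.6183
df = 29, t-critical = ±1.699
Decision: fail to reject H₀

Answer: t = 0.6183, fail to reject H₀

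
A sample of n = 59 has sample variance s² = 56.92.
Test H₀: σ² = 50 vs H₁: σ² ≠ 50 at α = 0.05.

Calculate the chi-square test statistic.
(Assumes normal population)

Answer: χ² = 66.0272, fail to reject H₀

Derivation:
df = n - 1 = 58
χ² = (n-1)s²/σ₀² = 58×56.92/50 = 66.0272
Critical values: χ²_{0.975,58} = 38.844, χ²_{0.025,58} = 80.936
Rejection region: χ² < 38.844 or χ² > 80.936
Decision: fail to reject H₀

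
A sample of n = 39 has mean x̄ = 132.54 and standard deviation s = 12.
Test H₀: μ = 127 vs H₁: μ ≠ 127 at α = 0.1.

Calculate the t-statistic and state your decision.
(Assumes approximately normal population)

df = n - 1 = 38
SE = s/√n = 12/√39 = 1.9215
t = (x̄ - μ₀)/SE = (132.54 - 127)/1.9215 = 2.8832
Critical value: t_{0.05,38} = ±1.686
p-value ≈ 0.0064
Decision: reject H₀

Answer: t = 2.8832, reject H₀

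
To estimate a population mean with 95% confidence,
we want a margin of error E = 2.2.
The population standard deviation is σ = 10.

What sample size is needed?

z_0.025 = 1.960
n = (z×σ/E)² = (1.960×10/2.2)²
n = 79.3719
Round up: n = 80

Answer: n = 80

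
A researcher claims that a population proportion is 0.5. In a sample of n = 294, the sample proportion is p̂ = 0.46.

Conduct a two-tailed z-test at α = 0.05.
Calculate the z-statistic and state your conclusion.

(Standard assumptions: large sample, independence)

Answer: z = -1.3717, fail to reject H₀

Derivation:
H₀: p = 0.5, H₁: p ≠ 0.5
Standard error: SE = √(p₀(1-p₀)/n) = √(0.5×0.5/294) = 0.029161
z-statistic: z = (p̂ - p₀)/SE = (0.46 - 0.5)/0.029161 = -1.3717
Critical value: z_0.025 = ±1.960
p-value = 0.1702
Decision: fail to reject H₀ at α = 0.05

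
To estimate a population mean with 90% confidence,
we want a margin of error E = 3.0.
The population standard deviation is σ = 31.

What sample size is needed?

z_0.05 = 1.645
n = (z×σ/E)² = (1.645×31/3.0)²
n = 288.9433
Round up: n = 289

Answer: n = 289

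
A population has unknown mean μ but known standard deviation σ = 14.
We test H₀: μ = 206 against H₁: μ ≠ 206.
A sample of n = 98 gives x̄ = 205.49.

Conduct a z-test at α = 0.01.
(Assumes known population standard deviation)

Standard error: SE = σ/√n = 14/√98 = 1.4142
z-statistic: z = (x̄ - μ₀)/SE = (205.49 - 206)/1.4142 = -0.3606
Critical value: ±2.576
p-value = 0.7184
Decision: fail to reject H₀

Answer: z = -0.3606, fail to reject H₀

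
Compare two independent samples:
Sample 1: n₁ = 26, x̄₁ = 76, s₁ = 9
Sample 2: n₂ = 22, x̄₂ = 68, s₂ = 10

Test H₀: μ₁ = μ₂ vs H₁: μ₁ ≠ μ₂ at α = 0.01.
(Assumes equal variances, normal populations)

Answer: t = 2.9163, reject H₀

Derivation:
Pooled variance: s²_p = [25×9² + 21×10²]/(46) = 89.6739
s_p = 9.4696
SE = s_p×√(1/n₁ + 1/n₂) = 9.4696×√(1/26 + 1/22) = 2.7432
t = (x̄₁ - x̄₂)/SE = (76 - 68)/2.7432 = 2.9163
df = 46, t-critical = ±2.687
Decision: reject H₀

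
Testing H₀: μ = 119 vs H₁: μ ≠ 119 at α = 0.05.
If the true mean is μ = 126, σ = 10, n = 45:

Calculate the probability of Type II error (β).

Answer: β ≈ 0.0031

Derivation:
SE = σ/√n = 10/√45 = 1.4907
Critical values: μ₀ ± z_0.025×SE = 119 ± 1.960×1.4907
Acceptance region: (116.0782, 121.9218)
Under H₁ (μ = 126): z_high = (121.9218 - 126)/1.4907 = -2.7358, z_low = (116.0782 - 126)/1.4907 = -6.6558
β = P(not reject | H₁) = Φ(-2.7358) - Φ(-6.6558) ≈ 0.0031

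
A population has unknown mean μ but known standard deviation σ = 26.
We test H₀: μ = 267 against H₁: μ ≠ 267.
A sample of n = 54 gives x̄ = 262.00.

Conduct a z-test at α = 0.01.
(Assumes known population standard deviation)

Answer: z = -1.4131, fail to reject H₀

Derivation:
Standard error: SE = σ/√n = 26/√54 = 3.5382
z-statistic: z = (x̄ - μ₀)/SE = (262.00 - 267)/3.5382 = -1.4131
Critical value: ±2.576
p-value = 0.1576
Decision: fail to reject H₀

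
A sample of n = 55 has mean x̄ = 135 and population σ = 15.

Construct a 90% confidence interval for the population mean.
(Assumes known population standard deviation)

Confidence level: 90%, α = 0.1
z_0.05 = 1.645
SE = σ/√n = 15/√55 = 2.0226
Margin of error = 1.645 × 2.0226 = 3.3272
CI: x̄ ± margin = 135 ± 3.3272
CI: (131.6728, 138.3272)

Answer: (131.6728, 138.3272)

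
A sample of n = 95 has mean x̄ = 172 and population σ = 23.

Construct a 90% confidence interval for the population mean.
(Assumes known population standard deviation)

Answer: (168.1181, 175.8819)

Derivation:
Confidence level: 90%, α = 0.1
z_0.05 = 1.645
SE = σ/√n = 23/√95 = 2.3598
Margin of error = 1.645 × 2.3598 = 3.8819
CI: x̄ ± margin = 172 ± 3.8819
CI: (168.1181, 175.8819)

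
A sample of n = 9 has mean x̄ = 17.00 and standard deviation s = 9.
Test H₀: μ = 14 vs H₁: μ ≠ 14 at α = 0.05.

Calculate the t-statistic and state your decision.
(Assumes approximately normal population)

Answer: t = 1.0000, fail to reject H₀

Derivation:
df = n - 1 = 8
SE = s/√n = 9/√9 = 3.0000
t = (x̄ - μ₀)/SE = (17.00 - 14)/3.0000 = 1.0000
Critical value: t_{0.025,8} = ±2.306
p-value ≈ 0.3466
Decision: fail to reject H₀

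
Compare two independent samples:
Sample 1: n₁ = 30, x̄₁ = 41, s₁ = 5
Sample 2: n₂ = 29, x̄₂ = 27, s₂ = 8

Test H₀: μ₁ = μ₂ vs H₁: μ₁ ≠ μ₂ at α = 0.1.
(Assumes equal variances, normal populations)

Answer: t = 8.0901, reject H₀

Derivation:
Pooled variance: s²_p = [29×5² + 28×8²]/(57) = 44.1579
s_p = 6.6451
SE = s_p×√(1/n₁ + 1/n₂) = 6.6451×√(1/30 + 1/29) = 1.7305
t = (x̄₁ - x̄₂)/SE = (41 - 27)/1.7305 = 8.0901
df = 57, t-critical = ±1.672
Decision: reject H₀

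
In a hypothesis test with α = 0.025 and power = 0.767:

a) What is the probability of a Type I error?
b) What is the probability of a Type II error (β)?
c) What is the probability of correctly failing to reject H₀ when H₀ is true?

a) Type I error probability = α = 0.025
b) Power = P(reject H₀ | H₁ true) = 1 - β = 0.767, so Type II error probability = β = 1 - Power = 0.233
c) P(fail to reject H₀ | H₀ true) = 1 - α = 0.975

Answer: a) 0.025, b) 0.233, c) 0.975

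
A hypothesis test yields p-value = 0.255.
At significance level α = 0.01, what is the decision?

Compare p-value to α:
0.255 ≥ 0.01
Decision: fail to reject H₀

Answer: fail to reject H₀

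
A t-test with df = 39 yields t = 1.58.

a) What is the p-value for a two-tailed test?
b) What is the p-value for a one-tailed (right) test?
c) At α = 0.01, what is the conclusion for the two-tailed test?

Using t-distribution with df = 39:
a) Two-tailed: p = 2×P(T > 1.58) = 0.1222
b) One-tailed: p = P(T > 1.58) = 0.0611
c) 0.1222 ≥ 0.01, fail to reject H₀

Answer: a) 0.1222, b) 0.0611, c) fail to reject H₀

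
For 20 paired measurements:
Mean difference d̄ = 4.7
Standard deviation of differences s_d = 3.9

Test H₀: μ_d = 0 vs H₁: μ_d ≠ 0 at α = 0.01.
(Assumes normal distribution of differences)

df = n - 1 = 19
SE = s_d/√n = 3.9/√20 = 0.8721
t = d̄/SE = 4.7/0.8721 = 5.3893
Critical value: t_{0.005,19} = ±2.861
p-value < 0.0001
Decision: reject H₀

Answer: t = 5.3893, reject H₀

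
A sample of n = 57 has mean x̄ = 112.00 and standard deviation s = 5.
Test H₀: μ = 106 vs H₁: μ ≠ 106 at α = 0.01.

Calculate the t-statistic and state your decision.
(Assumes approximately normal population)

df = n - 1 = 56
SE = s/√n = 5/√57 = 0.6623
t = (x̄ - μ₀)/SE = (112.00 - 106)/0.6623 = 9.0593
Critical value: t_{0.005,56} = ±2.667
p-value < 0.0001
Decision: reject H₀

Answer: t = 9.0593, reject H₀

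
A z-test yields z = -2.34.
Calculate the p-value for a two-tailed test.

Answer: p-value ≈ 0.0193

Derivation:
For z = -2.34:
p = 2×P(Z > |-2.34|) = 2×(1 - Φ(2.34)) = 0.0193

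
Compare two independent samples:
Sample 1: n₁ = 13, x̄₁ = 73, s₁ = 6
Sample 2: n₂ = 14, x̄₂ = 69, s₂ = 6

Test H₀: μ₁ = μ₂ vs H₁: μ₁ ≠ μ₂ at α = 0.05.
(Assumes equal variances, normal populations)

Answer: t = 1.7309, fail to reject H₀

Derivation:
Pooled variance: s²_p = [12×6² + 13×6²]/(25) = 36.0000
s_p = 6.0000
SE = s_p×√(1/n₁ + 1/n₂) = 6.0000×√(1/13 + 1/14) = 2.3110
t = (x̄₁ - x̄₂)/SE = (73 - 69)/2.3110 = 1.7309
df = 25, t-critical = ±2.060
Decision: fail to reject H₀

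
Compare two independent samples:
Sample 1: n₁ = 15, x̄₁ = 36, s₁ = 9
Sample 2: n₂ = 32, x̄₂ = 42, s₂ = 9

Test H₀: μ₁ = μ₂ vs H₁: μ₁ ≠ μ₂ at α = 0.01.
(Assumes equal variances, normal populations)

Pooled variance: s²_p = [14×9² + 31×9²]/(45) = 81.0000
s_p = 9.0000
SE = s_p×√(1/n₁ + 1/n₂) = 9.0000×√(1/15 + 1/32) = 2.8162
t = (x̄₁ - x̄₂)/SE = (36 - 42)/2.8162 = -2.1305
df = 45, t-critical = ±2.690
Decision: fail to reject H₀

Answer: t = -2.1305, fail to reject H₀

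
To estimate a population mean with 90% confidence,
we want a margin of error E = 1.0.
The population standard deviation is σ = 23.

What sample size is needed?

Answer: n = 1432

Derivation:
z_0.05 = 1.645
n = (z×σ/E)² = (1.645×23/1.0)²
n = 1431.4872
Round up: n = 1432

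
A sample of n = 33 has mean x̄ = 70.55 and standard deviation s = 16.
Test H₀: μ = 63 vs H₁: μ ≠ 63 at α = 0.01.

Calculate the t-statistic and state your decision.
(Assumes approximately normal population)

Answer: t = 2.7108, fail to reject H₀

Derivation:
df = n - 1 = 32
SE = s/√n = 16/√33 = 2.7852
t = (x̄ - μ₀)/SE = (70.55 - 63)/2.7852 = 2.7108
Critical value: t_{0.005,32} = ±2.738
p-value ≈ 0.0107
Decision: fail to reject H₀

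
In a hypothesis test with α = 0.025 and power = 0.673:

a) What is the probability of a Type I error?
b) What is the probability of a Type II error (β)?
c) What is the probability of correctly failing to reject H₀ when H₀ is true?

a) Type I error probability = α = 0.025
b) Power = P(reject H₀ | H₁ true) = 1 - β = 0.673, so Type II error probability = β = 1 - Power = 0.327
c) P(fail to reject H₀ | H₀ true) = 1 - α = 0.975

Answer: a) 0.025, b) 0.327, c) 0.975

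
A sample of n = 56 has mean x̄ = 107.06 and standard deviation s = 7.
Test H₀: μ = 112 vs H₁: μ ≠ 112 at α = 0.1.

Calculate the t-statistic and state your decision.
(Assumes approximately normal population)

df = n - 1 = 55
SE = s/√n = 7/√56 = 0.9354
t = (x̄ - μ₀)/SE = (107.06 - 112)/0.9354 = -5.2812
Critical value: t_{0.05,55} = ±1.673
p-value < 0.0001
Decision: reject H₀

Answer: t = -5.2812, reject H₀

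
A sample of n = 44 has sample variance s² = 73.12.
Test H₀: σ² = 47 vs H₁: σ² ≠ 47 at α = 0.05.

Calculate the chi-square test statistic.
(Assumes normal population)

Answer: χ² = 66.8970, reject H₀

Derivation:
df = n - 1 = 43
χ² = (n-1)s²/σ₀² = 43×73.12/47 = 66.8970
Critical values: χ²_{0.975,43} = 26.785, χ²_{0.025,43} = 62.990
Rejection region: χ² < 26.785 or χ² > 62.990
Decision: reject H₀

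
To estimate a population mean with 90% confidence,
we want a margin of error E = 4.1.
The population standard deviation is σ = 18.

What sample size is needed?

z_0.05 = 1.645
n = (z×σ/E)² = (1.645×18/4.1)²
n = 52.1566
Round up: n = 53

Answer: n = 53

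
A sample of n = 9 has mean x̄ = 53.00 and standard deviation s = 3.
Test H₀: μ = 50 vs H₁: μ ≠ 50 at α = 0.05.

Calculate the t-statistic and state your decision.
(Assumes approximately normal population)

df = n - 1 = 8
SE = s/√n = 3/√9 = 1.0000
t = (x̄ - μ₀)/SE = (53.00 - 50)/1.0000 = 3.0000
Critical value: t_{0.025,8} = ±2.306
p-value ≈ 0.0171
Decision: reject H₀

Answer: t = 3.0000, reject H₀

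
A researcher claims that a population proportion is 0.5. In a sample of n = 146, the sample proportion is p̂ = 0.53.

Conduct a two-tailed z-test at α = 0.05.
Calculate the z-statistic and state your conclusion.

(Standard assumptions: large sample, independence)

Answer: z = 0.7250, fail to reject H₀

Derivation:
H₀: p = 0.5, H₁: p ≠ 0.5
Standard error: SE = √(p₀(1-p₀)/n) = √(0.5×0.5/146) = 0.041380
z-statistic: z = (p̂ - p₀)/SE = (0.53 - 0.5)/0.041380 = 0.7250
Critical value: z_0.025 = ±1.960
p-value = 0.4685
Decision: fail to reject H₀ at α = 0.05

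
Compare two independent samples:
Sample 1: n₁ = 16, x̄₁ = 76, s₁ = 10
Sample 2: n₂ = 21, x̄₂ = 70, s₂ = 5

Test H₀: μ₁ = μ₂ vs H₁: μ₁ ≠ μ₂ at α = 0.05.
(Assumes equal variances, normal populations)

Pooled variance: s²_p = [15×10² + 20×5²]/(35) = 57.1429
s_p = 7.5593
SE = s_p×√(1/n₁ + 1/n₂) = 7.5593×√(1/16 + 1/21) = 2.5085
t = (x̄₁ - x̄₂)/SE = (76 - 70)/2.5085 = 2.3919
df = 35, t-critical = ±2.030
Decision: reject H₀

Answer: t = 2.3919, reject H₀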